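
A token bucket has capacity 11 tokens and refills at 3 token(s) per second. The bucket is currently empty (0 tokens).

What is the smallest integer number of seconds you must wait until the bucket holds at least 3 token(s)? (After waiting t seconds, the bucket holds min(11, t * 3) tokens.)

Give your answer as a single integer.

Need t * 3 >= 3, so t >= 3/3.
Smallest integer t = ceil(3/3) = 1.

Answer: 1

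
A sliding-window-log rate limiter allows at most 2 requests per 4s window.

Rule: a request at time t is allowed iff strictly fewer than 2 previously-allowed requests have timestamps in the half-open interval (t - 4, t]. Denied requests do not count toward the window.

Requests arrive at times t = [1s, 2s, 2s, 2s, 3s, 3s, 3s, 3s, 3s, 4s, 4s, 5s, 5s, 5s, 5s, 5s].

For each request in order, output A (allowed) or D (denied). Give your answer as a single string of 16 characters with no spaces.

Tracking allowed requests in the window:
  req#1 t=1s: ALLOW
  req#2 t=2s: ALLOW
  req#3 t=2s: DENY
  req#4 t=2s: DENY
  req#5 t=3s: DENY
  req#6 t=3s: DENY
  req#7 t=3s: DENY
  req#8 t=3s: DENY
  req#9 t=3s: DENY
  req#10 t=4s: DENY
  req#11 t=4s: DENY
  req#12 t=5s: ALLOW
  req#13 t=5s: DENY
  req#14 t=5s: DENY
  req#15 t=5s: DENY
  req#16 t=5s: DENY

Answer: AADDDDDDDDDADDDD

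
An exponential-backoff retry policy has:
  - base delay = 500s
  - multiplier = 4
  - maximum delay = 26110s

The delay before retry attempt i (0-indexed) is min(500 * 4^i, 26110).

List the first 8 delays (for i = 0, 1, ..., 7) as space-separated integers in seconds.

Computing each delay:
  i=0: min(500*4^0, 26110) = 500
  i=1: min(500*4^1, 26110) = 2000
  i=2: min(500*4^2, 26110) = 8000
  i=3: min(500*4^3, 26110) = 26110
  i=4: min(500*4^4, 26110) = 26110
  i=5: min(500*4^5, 26110) = 26110
  i=6: min(500*4^6, 26110) = 26110
  i=7: min(500*4^7, 26110) = 26110

Answer: 500 2000 8000 26110 26110 26110 26110 26110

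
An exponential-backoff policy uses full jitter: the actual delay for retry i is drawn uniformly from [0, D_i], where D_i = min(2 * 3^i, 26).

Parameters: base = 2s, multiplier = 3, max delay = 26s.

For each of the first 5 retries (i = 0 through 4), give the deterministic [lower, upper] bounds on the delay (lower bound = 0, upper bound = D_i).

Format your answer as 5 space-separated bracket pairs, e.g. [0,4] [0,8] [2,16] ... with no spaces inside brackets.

Answer: [0,2] [0,6] [0,18] [0,26] [0,26]

Derivation:
Computing bounds per retry:
  i=0: D_i=min(2*3^0,26)=2, bounds=[0,2]
  i=1: D_i=min(2*3^1,26)=6, bounds=[0,6]
  i=2: D_i=min(2*3^2,26)=18, bounds=[0,18]
  i=3: D_i=min(2*3^3,26)=26, bounds=[0,26]
  i=4: D_i=min(2*3^4,26)=26, bounds=[0,26]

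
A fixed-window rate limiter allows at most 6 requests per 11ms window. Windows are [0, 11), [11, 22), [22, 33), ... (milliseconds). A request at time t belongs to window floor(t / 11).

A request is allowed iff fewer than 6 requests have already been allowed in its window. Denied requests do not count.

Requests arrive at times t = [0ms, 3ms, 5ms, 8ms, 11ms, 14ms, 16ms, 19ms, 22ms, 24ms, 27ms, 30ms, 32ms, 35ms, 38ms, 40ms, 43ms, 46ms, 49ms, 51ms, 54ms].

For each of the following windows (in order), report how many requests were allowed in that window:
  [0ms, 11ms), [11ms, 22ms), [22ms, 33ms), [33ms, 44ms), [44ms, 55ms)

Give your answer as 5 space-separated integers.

Processing requests:
  req#1 t=0ms (window 0): ALLOW
  req#2 t=3ms (window 0): ALLOW
  req#3 t=5ms (window 0): ALLOW
  req#4 t=8ms (window 0): ALLOW
  req#5 t=11ms (window 1): ALLOW
  req#6 t=14ms (window 1): ALLOW
  req#7 t=16ms (window 1): ALLOW
  req#8 t=19ms (window 1): ALLOW
  req#9 t=22ms (window 2): ALLOW
  req#10 t=24ms (window 2): ALLOW
  req#11 t=27ms (window 2): ALLOW
  req#12 t=30ms (window 2): ALLOW
  req#13 t=32ms (window 2): ALLOW
  req#14 t=35ms (window 3): ALLOW
  req#15 t=38ms (window 3): ALLOW
  req#16 t=40ms (window 3): ALLOW
  req#17 t=43ms (window 3): ALLOW
  req#18 t=46ms (window 4): ALLOW
  req#19 t=49ms (window 4): ALLOW
  req#20 t=51ms (window 4): ALLOW
  req#21 t=54ms (window 4): ALLOW

Allowed counts by window: 4 4 5 4 4

Answer: 4 4 5 4 4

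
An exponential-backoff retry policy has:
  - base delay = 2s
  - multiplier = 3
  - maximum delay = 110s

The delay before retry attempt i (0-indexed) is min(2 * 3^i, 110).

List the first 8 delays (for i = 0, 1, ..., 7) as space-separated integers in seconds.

Computing each delay:
  i=0: min(2*3^0, 110) = 2
  i=1: min(2*3^1, 110) = 6
  i=2: min(2*3^2, 110) = 18
  i=3: min(2*3^3, 110) = 54
  i=4: min(2*3^4, 110) = 110
  i=5: min(2*3^5, 110) = 110
  i=6: min(2*3^6, 110) = 110
  i=7: min(2*3^7, 110) = 110

Answer: 2 6 18 54 110 110 110 110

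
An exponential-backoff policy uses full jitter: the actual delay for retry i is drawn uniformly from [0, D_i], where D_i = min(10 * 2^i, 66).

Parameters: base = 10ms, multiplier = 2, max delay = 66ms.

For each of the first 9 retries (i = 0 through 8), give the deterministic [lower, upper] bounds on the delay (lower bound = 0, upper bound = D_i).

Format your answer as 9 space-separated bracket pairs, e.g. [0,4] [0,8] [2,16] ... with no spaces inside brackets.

Computing bounds per retry:
  i=0: D_i=min(10*2^0,66)=10, bounds=[0,10]
  i=1: D_i=min(10*2^1,66)=20, bounds=[0,20]
  i=2: D_i=min(10*2^2,66)=40, bounds=[0,40]
  i=3: D_i=min(10*2^3,66)=66, bounds=[0,66]
  i=4: D_i=min(10*2^4,66)=66, bounds=[0,66]
  i=5: D_i=min(10*2^5,66)=66, bounds=[0,66]
  i=6: D_i=min(10*2^6,66)=66, bounds=[0,66]
  i=7: D_i=min(10*2^7,66)=66, bounds=[0,66]
  i=8: D_i=min(10*2^8,66)=66, bounds=[0,66]

Answer: [0,10] [0,20] [0,40] [0,66] [0,66] [0,66] [0,66] [0,66] [0,66]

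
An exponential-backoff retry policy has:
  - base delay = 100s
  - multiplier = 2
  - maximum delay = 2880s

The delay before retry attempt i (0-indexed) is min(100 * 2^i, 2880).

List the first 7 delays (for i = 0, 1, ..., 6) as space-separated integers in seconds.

Computing each delay:
  i=0: min(100*2^0, 2880) = 100
  i=1: min(100*2^1, 2880) = 200
  i=2: min(100*2^2, 2880) = 400
  i=3: min(100*2^3, 2880) = 800
  i=4: min(100*2^4, 2880) = 1600
  i=5: min(100*2^5, 2880) = 2880
  i=6: min(100*2^6, 2880) = 2880

Answer: 100 200 400 800 1600 2880 2880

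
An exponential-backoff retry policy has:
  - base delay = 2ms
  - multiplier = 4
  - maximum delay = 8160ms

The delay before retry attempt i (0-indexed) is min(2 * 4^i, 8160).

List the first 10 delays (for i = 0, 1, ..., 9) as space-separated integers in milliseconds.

Answer: 2 8 32 128 512 2048 8160 8160 8160 8160

Derivation:
Computing each delay:
  i=0: min(2*4^0, 8160) = 2
  i=1: min(2*4^1, 8160) = 8
  i=2: min(2*4^2, 8160) = 32
  i=3: min(2*4^3, 8160) = 128
  i=4: min(2*4^4, 8160) = 512
  i=5: min(2*4^5, 8160) = 2048
  i=6: min(2*4^6, 8160) = 8160
  i=7: min(2*4^7, 8160) = 8160
  i=8: min(2*4^8, 8160) = 8160
  i=9: min(2*4^9, 8160) = 8160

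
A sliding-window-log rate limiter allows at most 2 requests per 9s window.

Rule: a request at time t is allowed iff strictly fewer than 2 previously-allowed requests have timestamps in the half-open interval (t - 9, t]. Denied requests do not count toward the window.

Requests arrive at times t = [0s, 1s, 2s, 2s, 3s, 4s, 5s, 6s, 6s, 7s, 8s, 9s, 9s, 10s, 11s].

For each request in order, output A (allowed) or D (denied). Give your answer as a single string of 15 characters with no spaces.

Tracking allowed requests in the window:
  req#1 t=0s: ALLOW
  req#2 t=1s: ALLOW
  req#3 t=2s: DENY
  req#4 t=2s: DENY
  req#5 t=3s: DENY
  req#6 t=4s: DENY
  req#7 t=5s: DENY
  req#8 t=6s: DENY
  req#9 t=6s: DENY
  req#10 t=7s: DENY
  req#11 t=8s: DENY
  req#12 t=9s: ALLOW
  req#13 t=9s: DENY
  req#14 t=10s: ALLOW
  req#15 t=11s: DENY

Answer: AADDDDDDDDDADAD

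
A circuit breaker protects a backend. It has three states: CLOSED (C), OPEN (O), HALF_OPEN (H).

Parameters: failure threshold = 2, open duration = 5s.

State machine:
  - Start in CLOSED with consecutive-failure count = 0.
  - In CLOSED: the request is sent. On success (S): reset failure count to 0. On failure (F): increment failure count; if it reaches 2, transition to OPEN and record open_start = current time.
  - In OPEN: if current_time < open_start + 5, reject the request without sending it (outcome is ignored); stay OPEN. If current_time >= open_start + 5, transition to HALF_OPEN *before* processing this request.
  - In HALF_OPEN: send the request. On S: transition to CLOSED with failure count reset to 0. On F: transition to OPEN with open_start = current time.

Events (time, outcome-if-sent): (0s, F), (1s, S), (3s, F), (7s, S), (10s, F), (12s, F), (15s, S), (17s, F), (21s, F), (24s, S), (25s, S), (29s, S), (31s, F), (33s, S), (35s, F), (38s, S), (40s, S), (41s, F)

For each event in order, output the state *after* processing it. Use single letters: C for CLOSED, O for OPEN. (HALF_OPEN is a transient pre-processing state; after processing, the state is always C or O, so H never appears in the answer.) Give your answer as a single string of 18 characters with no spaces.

Answer: CCCCCOOOOCCCCCCCCC

Derivation:
State after each event:
  event#1 t=0s outcome=F: state=CLOSED
  event#2 t=1s outcome=S: state=CLOSED
  event#3 t=3s outcome=F: state=CLOSED
  event#4 t=7s outcome=S: state=CLOSED
  event#5 t=10s outcome=F: state=CLOSED
  event#6 t=12s outcome=F: state=OPEN
  event#7 t=15s outcome=S: state=OPEN
  event#8 t=17s outcome=F: state=OPEN
  event#9 t=21s outcome=F: state=OPEN
  event#10 t=24s outcome=S: state=CLOSED
  event#11 t=25s outcome=S: state=CLOSED
  event#12 t=29s outcome=S: state=CLOSED
  event#13 t=31s outcome=F: state=CLOSED
  event#14 t=33s outcome=S: state=CLOSED
  event#15 t=35s outcome=F: state=CLOSED
  event#16 t=38s outcome=S: state=CLOSED
  event#17 t=40s outcome=S: state=CLOSED
  event#18 t=41s outcome=F: state=CLOSED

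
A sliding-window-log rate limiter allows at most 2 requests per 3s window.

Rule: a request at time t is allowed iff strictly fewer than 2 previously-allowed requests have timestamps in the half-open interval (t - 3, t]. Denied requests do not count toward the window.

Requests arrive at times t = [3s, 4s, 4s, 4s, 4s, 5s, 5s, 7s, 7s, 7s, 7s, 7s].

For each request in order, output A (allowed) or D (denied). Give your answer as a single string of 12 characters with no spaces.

Answer: AADDDDDAADDD

Derivation:
Tracking allowed requests in the window:
  req#1 t=3s: ALLOW
  req#2 t=4s: ALLOW
  req#3 t=4s: DENY
  req#4 t=4s: DENY
  req#5 t=4s: DENY
  req#6 t=5s: DENY
  req#7 t=5s: DENY
  req#8 t=7s: ALLOW
  req#9 t=7s: ALLOW
  req#10 t=7s: DENY
  req#11 t=7s: DENY
  req#12 t=7s: DENY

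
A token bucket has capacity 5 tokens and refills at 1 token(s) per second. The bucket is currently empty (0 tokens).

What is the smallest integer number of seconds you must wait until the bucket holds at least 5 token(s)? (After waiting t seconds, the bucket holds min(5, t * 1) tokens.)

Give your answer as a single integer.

Answer: 5

Derivation:
Need t * 1 >= 5, so t >= 5/1.
Smallest integer t = ceil(5/1) = 5.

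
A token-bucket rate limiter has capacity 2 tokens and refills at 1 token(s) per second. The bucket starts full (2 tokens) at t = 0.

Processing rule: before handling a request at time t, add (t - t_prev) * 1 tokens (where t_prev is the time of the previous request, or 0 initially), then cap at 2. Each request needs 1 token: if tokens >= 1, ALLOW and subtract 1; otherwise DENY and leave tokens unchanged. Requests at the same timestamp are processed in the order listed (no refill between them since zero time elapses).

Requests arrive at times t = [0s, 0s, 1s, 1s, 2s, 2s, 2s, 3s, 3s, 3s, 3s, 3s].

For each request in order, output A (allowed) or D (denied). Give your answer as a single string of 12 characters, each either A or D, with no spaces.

Answer: AAADADDADDDD

Derivation:
Simulating step by step:
  req#1 t=0s: ALLOW
  req#2 t=0s: ALLOW
  req#3 t=1s: ALLOW
  req#4 t=1s: DENY
  req#5 t=2s: ALLOW
  req#6 t=2s: DENY
  req#7 t=2s: DENY
  req#8 t=3s: ALLOW
  req#9 t=3s: DENY
  req#10 t=3s: DENY
  req#11 t=3s: DENY
  req#12 t=3s: DENY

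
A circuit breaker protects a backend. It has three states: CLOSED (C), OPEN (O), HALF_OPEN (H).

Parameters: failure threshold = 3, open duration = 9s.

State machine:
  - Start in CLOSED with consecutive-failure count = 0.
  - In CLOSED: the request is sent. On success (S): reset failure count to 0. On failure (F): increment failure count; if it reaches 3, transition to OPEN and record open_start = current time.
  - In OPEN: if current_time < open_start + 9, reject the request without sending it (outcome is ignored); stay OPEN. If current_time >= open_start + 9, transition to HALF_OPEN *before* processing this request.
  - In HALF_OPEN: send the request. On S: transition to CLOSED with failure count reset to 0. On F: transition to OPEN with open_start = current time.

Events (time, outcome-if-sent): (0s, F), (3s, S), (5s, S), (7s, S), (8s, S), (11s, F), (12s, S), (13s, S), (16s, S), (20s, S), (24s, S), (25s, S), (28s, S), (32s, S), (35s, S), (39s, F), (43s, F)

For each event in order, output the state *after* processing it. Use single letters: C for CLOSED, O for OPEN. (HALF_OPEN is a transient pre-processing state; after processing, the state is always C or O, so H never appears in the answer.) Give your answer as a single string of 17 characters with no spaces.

State after each event:
  event#1 t=0s outcome=F: state=CLOSED
  event#2 t=3s outcome=S: state=CLOSED
  event#3 t=5s outcome=S: state=CLOSED
  event#4 t=7s outcome=S: state=CLOSED
  event#5 t=8s outcome=S: state=CLOSED
  event#6 t=11s outcome=F: state=CLOSED
  event#7 t=12s outcome=S: state=CLOSED
  event#8 t=13s outcome=S: state=CLOSED
  event#9 t=16s outcome=S: state=CLOSED
  event#10 t=20s outcome=S: state=CLOSED
  event#11 t=24s outcome=S: state=CLOSED
  event#12 t=25s outcome=S: state=CLOSED
  event#13 t=28s outcome=S: state=CLOSED
  event#14 t=32s outcome=S: state=CLOSED
  event#15 t=35s outcome=S: state=CLOSED
  event#16 t=39s outcome=F: state=CLOSED
  event#17 t=43s outcome=F: state=CLOSED

Answer: CCCCCCCCCCCCCCCCC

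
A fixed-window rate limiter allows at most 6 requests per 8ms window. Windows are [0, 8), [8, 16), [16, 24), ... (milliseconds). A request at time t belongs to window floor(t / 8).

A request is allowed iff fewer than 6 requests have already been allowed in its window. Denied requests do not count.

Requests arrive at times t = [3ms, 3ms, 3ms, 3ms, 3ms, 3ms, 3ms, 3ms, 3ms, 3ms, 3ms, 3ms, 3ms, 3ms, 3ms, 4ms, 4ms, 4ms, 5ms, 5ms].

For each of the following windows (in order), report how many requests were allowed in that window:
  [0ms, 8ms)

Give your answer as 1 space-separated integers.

Answer: 6

Derivation:
Processing requests:
  req#1 t=3ms (window 0): ALLOW
  req#2 t=3ms (window 0): ALLOW
  req#3 t=3ms (window 0): ALLOW
  req#4 t=3ms (window 0): ALLOW
  req#5 t=3ms (window 0): ALLOW
  req#6 t=3ms (window 0): ALLOW
  req#7 t=3ms (window 0): DENY
  req#8 t=3ms (window 0): DENY
  req#9 t=3ms (window 0): DENY
  req#10 t=3ms (window 0): DENY
  req#11 t=3ms (window 0): DENY
  req#12 t=3ms (window 0): DENY
  req#13 t=3ms (window 0): DENY
  req#14 t=3ms (window 0): DENY
  req#15 t=3ms (window 0): DENY
  req#16 t=4ms (window 0): DENY
  req#17 t=4ms (window 0): DENY
  req#18 t=4ms (window 0): DENY
  req#19 t=5ms (window 0): DENY
  req#20 t=5ms (window 0): DENY

Allowed counts by window: 6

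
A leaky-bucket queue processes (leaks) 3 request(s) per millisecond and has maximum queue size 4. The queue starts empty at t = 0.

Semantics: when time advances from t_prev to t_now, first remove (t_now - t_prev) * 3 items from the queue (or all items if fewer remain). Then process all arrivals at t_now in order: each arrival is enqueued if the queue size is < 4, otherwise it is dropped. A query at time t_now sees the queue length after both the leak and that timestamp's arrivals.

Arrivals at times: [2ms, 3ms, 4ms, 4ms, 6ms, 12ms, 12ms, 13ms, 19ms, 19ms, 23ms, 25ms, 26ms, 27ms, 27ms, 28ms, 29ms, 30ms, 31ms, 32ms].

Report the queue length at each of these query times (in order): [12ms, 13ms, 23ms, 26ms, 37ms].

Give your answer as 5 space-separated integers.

Queue lengths at query times:
  query t=12ms: backlog = 2
  query t=13ms: backlog = 1
  query t=23ms: backlog = 1
  query t=26ms: backlog = 1
  query t=37ms: backlog = 0

Answer: 2 1 1 1 0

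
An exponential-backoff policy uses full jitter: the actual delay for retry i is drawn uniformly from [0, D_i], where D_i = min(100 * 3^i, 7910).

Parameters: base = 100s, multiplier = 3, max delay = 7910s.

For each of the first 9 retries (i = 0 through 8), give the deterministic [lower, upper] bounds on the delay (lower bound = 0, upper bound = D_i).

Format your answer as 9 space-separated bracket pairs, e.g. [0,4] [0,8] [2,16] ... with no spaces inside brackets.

Computing bounds per retry:
  i=0: D_i=min(100*3^0,7910)=100, bounds=[0,100]
  i=1: D_i=min(100*3^1,7910)=300, bounds=[0,300]
  i=2: D_i=min(100*3^2,7910)=900, bounds=[0,900]
  i=3: D_i=min(100*3^3,7910)=2700, bounds=[0,2700]
  i=4: D_i=min(100*3^4,7910)=7910, bounds=[0,7910]
  i=5: D_i=min(100*3^5,7910)=7910, bounds=[0,7910]
  i=6: D_i=min(100*3^6,7910)=7910, bounds=[0,7910]
  i=7: D_i=min(100*3^7,7910)=7910, bounds=[0,7910]
  i=8: D_i=min(100*3^8,7910)=7910, bounds=[0,7910]

Answer: [0,100] [0,300] [0,900] [0,2700] [0,7910] [0,7910] [0,7910] [0,7910] [0,7910]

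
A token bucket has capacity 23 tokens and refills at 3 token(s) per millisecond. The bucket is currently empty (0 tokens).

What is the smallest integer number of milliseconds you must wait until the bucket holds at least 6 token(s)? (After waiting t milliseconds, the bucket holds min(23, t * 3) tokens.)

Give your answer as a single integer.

Need t * 3 >= 6, so t >= 6/3.
Smallest integer t = ceil(6/3) = 2.

Answer: 2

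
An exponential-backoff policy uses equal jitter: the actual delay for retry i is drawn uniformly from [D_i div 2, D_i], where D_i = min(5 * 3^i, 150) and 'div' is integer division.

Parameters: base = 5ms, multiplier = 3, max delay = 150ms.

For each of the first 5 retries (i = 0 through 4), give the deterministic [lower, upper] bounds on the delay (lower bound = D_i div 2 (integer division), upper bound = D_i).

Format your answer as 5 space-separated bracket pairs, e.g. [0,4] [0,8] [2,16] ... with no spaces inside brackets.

Computing bounds per retry:
  i=0: D_i=min(5*3^0,150)=5, bounds=[2,5]
  i=1: D_i=min(5*3^1,150)=15, bounds=[7,15]
  i=2: D_i=min(5*3^2,150)=45, bounds=[22,45]
  i=3: D_i=min(5*3^3,150)=135, bounds=[67,135]
  i=4: D_i=min(5*3^4,150)=150, bounds=[75,150]

Answer: [2,5] [7,15] [22,45] [67,135] [75,150]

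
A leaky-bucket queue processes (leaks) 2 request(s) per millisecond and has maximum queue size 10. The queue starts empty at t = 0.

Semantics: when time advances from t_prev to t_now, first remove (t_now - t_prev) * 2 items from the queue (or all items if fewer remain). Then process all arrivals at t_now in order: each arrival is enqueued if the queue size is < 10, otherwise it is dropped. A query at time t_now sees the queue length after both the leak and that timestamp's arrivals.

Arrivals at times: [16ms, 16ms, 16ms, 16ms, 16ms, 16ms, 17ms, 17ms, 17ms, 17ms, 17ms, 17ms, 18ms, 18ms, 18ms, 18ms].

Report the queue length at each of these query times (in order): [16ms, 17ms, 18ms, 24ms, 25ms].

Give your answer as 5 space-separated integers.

Answer: 6 10 10 0 0

Derivation:
Queue lengths at query times:
  query t=16ms: backlog = 6
  query t=17ms: backlog = 10
  query t=18ms: backlog = 10
  query t=24ms: backlog = 0
  query t=25ms: backlog = 0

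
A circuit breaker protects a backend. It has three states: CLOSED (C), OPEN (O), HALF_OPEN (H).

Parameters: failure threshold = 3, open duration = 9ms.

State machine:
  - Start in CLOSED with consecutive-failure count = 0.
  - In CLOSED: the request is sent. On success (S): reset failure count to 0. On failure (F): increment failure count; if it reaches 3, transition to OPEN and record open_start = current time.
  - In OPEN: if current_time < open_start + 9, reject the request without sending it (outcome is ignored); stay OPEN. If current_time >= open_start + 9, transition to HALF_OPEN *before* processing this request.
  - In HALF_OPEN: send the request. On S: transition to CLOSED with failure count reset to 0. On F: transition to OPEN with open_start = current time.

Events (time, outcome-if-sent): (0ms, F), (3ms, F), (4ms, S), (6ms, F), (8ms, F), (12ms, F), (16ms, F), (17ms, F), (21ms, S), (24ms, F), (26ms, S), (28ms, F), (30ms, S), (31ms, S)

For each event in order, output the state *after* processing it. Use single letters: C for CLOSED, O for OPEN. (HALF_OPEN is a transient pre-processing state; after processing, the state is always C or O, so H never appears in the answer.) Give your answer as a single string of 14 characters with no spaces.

State after each event:
  event#1 t=0ms outcome=F: state=CLOSED
  event#2 t=3ms outcome=F: state=CLOSED
  event#3 t=4ms outcome=S: state=CLOSED
  event#4 t=6ms outcome=F: state=CLOSED
  event#5 t=8ms outcome=F: state=CLOSED
  event#6 t=12ms outcome=F: state=OPEN
  event#7 t=16ms outcome=F: state=OPEN
  event#8 t=17ms outcome=F: state=OPEN
  event#9 t=21ms outcome=S: state=CLOSED
  event#10 t=24ms outcome=F: state=CLOSED
  event#11 t=26ms outcome=S: state=CLOSED
  event#12 t=28ms outcome=F: state=CLOSED
  event#13 t=30ms outcome=S: state=CLOSED
  event#14 t=31ms outcome=S: state=CLOSED

Answer: CCCCCOOOCCCCCC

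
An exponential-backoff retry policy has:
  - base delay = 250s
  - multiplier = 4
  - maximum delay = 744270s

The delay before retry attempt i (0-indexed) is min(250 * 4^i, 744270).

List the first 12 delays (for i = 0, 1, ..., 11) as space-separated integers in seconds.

Answer: 250 1000 4000 16000 64000 256000 744270 744270 744270 744270 744270 744270

Derivation:
Computing each delay:
  i=0: min(250*4^0, 744270) = 250
  i=1: min(250*4^1, 744270) = 1000
  i=2: min(250*4^2, 744270) = 4000
  i=3: min(250*4^3, 744270) = 16000
  i=4: min(250*4^4, 744270) = 64000
  i=5: min(250*4^5, 744270) = 256000
  i=6: min(250*4^6, 744270) = 744270
  i=7: min(250*4^7, 744270) = 744270
  i=8: min(250*4^8, 744270) = 744270
  i=9: min(250*4^9, 744270) = 744270
  i=10: min(250*4^10, 744270) = 744270
  i=11: min(250*4^11, 744270) = 744270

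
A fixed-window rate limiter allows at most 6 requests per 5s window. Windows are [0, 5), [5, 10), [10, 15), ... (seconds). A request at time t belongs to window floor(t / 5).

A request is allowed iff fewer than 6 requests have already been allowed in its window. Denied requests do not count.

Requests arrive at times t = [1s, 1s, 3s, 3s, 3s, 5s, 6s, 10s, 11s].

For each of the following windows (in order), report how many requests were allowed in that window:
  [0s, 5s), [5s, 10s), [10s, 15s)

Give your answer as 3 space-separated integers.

Processing requests:
  req#1 t=1s (window 0): ALLOW
  req#2 t=1s (window 0): ALLOW
  req#3 t=3s (window 0): ALLOW
  req#4 t=3s (window 0): ALLOW
  req#5 t=3s (window 0): ALLOW
  req#6 t=5s (window 1): ALLOW
  req#7 t=6s (window 1): ALLOW
  req#8 t=10s (window 2): ALLOW
  req#9 t=11s (window 2): ALLOW

Allowed counts by window: 5 2 2

Answer: 5 2 2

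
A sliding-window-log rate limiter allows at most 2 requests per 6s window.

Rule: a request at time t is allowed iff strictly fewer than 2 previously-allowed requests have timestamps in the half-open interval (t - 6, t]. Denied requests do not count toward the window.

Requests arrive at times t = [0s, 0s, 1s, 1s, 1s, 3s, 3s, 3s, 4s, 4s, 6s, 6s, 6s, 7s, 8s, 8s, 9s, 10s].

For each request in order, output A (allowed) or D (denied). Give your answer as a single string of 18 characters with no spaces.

Answer: AADDDDDDDDAADDDDDD

Derivation:
Tracking allowed requests in the window:
  req#1 t=0s: ALLOW
  req#2 t=0s: ALLOW
  req#3 t=1s: DENY
  req#4 t=1s: DENY
  req#5 t=1s: DENY
  req#6 t=3s: DENY
  req#7 t=3s: DENY
  req#8 t=3s: DENY
  req#9 t=4s: DENY
  req#10 t=4s: DENY
  req#11 t=6s: ALLOW
  req#12 t=6s: ALLOW
  req#13 t=6s: DENY
  req#14 t=7s: DENY
  req#15 t=8s: DENY
  req#16 t=8s: DENY
  req#17 t=9s: DENY
  req#18 t=10s: DENY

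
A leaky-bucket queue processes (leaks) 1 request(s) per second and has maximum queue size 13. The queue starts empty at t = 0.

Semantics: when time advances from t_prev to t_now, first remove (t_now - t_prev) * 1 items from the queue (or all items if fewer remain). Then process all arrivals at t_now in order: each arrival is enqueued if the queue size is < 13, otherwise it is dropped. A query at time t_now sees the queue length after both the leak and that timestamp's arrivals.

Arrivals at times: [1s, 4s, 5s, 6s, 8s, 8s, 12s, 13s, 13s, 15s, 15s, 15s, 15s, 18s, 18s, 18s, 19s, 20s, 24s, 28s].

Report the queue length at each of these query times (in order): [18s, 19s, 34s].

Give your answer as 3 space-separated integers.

Answer: 4 4 0

Derivation:
Queue lengths at query times:
  query t=18s: backlog = 4
  query t=19s: backlog = 4
  query t=34s: backlog = 0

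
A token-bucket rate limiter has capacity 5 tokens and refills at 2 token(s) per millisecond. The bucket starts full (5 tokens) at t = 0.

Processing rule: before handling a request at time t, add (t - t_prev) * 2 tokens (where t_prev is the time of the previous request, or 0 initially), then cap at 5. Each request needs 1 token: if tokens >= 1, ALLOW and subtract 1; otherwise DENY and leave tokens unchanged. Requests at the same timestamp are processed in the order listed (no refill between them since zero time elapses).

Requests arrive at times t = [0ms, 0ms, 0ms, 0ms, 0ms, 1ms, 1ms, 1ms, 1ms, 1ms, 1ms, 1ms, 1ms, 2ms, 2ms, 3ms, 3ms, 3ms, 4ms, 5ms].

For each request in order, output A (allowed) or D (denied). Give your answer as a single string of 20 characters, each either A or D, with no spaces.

Answer: AAAAAAADDDDDDAAAADAA

Derivation:
Simulating step by step:
  req#1 t=0ms: ALLOW
  req#2 t=0ms: ALLOW
  req#3 t=0ms: ALLOW
  req#4 t=0ms: ALLOW
  req#5 t=0ms: ALLOW
  req#6 t=1ms: ALLOW
  req#7 t=1ms: ALLOW
  req#8 t=1ms: DENY
  req#9 t=1ms: DENY
  req#10 t=1ms: DENY
  req#11 t=1ms: DENY
  req#12 t=1ms: DENY
  req#13 t=1ms: DENY
  req#14 t=2ms: ALLOW
  req#15 t=2ms: ALLOW
  req#16 t=3ms: ALLOW
  req#17 t=3ms: ALLOW
  req#18 t=3ms: DENY
  req#19 t=4ms: ALLOW
  req#20 t=5ms: ALLOW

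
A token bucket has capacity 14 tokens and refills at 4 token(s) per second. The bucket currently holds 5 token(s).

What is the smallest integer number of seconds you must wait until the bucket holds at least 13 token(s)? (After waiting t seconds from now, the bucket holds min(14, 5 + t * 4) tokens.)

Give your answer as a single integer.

Answer: 2

Derivation:
Need 5 + t * 4 >= 13, so t >= 8/4.
Smallest integer t = ceil(8/4) = 2.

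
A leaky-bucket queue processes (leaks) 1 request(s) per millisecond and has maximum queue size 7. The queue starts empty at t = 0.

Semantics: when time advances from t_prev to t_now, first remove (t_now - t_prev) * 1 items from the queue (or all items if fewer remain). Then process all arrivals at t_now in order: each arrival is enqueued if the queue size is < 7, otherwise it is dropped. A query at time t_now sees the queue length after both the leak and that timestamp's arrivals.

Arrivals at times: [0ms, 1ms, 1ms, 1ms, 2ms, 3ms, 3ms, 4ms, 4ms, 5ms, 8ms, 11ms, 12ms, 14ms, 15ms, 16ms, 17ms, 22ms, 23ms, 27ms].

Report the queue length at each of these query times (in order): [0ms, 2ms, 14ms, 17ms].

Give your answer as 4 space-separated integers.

Queue lengths at query times:
  query t=0ms: backlog = 1
  query t=2ms: backlog = 3
  query t=14ms: backlog = 1
  query t=17ms: backlog = 1

Answer: 1 3 1 1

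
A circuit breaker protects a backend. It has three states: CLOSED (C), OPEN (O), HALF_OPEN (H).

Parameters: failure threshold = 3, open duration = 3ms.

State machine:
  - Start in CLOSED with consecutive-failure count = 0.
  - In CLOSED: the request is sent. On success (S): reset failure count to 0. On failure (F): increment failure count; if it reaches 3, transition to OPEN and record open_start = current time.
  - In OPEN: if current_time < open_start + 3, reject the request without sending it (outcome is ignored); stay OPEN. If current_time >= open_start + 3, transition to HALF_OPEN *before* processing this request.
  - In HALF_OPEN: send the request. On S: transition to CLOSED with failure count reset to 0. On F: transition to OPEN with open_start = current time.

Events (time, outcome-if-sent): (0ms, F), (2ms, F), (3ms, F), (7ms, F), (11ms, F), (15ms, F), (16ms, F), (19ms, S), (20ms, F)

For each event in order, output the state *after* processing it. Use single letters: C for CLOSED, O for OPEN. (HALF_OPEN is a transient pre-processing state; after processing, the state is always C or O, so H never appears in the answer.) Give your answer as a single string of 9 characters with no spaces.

State after each event:
  event#1 t=0ms outcome=F: state=CLOSED
  event#2 t=2ms outcome=F: state=CLOSED
  event#3 t=3ms outcome=F: state=OPEN
  event#4 t=7ms outcome=F: state=OPEN
  event#5 t=11ms outcome=F: state=OPEN
  event#6 t=15ms outcome=F: state=OPEN
  event#7 t=16ms outcome=F: state=OPEN
  event#8 t=19ms outcome=S: state=CLOSED
  event#9 t=20ms outcome=F: state=CLOSED

Answer: CCOOOOOCC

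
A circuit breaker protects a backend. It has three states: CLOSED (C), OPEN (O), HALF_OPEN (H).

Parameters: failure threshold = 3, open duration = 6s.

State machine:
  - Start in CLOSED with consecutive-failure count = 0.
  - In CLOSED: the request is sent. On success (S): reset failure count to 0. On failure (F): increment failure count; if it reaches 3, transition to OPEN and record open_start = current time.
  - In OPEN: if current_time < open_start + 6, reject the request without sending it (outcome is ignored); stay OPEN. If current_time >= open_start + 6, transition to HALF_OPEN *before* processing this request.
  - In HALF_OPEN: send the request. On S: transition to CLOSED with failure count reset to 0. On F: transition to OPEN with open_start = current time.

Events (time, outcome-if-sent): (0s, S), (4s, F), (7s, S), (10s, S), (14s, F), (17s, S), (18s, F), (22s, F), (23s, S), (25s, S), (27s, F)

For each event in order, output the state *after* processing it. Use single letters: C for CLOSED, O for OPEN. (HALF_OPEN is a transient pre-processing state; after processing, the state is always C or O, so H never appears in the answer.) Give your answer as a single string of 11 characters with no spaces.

Answer: CCCCCCCCCCC

Derivation:
State after each event:
  event#1 t=0s outcome=S: state=CLOSED
  event#2 t=4s outcome=F: state=CLOSED
  event#3 t=7s outcome=S: state=CLOSED
  event#4 t=10s outcome=S: state=CLOSED
  event#5 t=14s outcome=F: state=CLOSED
  event#6 t=17s outcome=S: state=CLOSED
  event#7 t=18s outcome=F: state=CLOSED
  event#8 t=22s outcome=F: state=CLOSED
  event#9 t=23s outcome=S: state=CLOSED
  event#10 t=25s outcome=S: state=CLOSED
  event#11 t=27s outcome=F: state=CLOSED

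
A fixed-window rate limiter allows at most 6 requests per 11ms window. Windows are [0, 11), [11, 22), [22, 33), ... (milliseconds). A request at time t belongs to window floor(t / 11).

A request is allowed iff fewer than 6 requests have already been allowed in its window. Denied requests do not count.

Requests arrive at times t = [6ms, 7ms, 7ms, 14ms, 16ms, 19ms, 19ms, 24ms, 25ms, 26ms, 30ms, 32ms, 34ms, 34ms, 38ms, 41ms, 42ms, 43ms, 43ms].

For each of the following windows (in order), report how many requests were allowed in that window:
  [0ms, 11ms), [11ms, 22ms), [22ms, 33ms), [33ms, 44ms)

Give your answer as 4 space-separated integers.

Processing requests:
  req#1 t=6ms (window 0): ALLOW
  req#2 t=7ms (window 0): ALLOW
  req#3 t=7ms (window 0): ALLOW
  req#4 t=14ms (window 1): ALLOW
  req#5 t=16ms (window 1): ALLOW
  req#6 t=19ms (window 1): ALLOW
  req#7 t=19ms (window 1): ALLOW
  req#8 t=24ms (window 2): ALLOW
  req#9 t=25ms (window 2): ALLOW
  req#10 t=26ms (window 2): ALLOW
  req#11 t=30ms (window 2): ALLOW
  req#12 t=32ms (window 2): ALLOW
  req#13 t=34ms (window 3): ALLOW
  req#14 t=34ms (window 3): ALLOW
  req#15 t=38ms (window 3): ALLOW
  req#16 t=41ms (window 3): ALLOW
  req#17 t=42ms (window 3): ALLOW
  req#18 t=43ms (window 3): ALLOW
  req#19 t=43ms (window 3): DENY

Allowed counts by window: 3 4 5 6

Answer: 3 4 5 6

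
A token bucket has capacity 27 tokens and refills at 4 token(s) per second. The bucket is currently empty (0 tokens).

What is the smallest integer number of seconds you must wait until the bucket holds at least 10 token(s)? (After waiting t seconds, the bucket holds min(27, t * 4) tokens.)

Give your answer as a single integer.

Answer: 3

Derivation:
Need t * 4 >= 10, so t >= 10/4.
Smallest integer t = ceil(10/4) = 3.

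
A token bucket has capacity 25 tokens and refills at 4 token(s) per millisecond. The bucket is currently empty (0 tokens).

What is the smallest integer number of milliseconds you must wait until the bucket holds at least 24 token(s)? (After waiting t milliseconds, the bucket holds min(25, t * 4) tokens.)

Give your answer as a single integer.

Answer: 6

Derivation:
Need t * 4 >= 24, so t >= 24/4.
Smallest integer t = ceil(24/4) = 6.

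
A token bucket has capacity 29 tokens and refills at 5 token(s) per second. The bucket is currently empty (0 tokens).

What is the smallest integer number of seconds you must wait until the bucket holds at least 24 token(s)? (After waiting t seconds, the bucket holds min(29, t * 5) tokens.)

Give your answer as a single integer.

Answer: 5

Derivation:
Need t * 5 >= 24, so t >= 24/5.
Smallest integer t = ceil(24/5) = 5.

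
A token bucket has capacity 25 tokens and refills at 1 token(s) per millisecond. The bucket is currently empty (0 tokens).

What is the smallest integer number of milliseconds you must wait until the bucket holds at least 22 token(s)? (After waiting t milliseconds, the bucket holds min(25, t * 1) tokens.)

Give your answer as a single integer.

Need t * 1 >= 22, so t >= 22/1.
Smallest integer t = ceil(22/1) = 22.

Answer: 22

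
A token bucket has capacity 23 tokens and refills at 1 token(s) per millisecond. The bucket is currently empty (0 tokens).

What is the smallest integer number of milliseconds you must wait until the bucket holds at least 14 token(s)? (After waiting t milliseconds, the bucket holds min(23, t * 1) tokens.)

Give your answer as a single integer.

Need t * 1 >= 14, so t >= 14/1.
Smallest integer t = ceil(14/1) = 14.

Answer: 14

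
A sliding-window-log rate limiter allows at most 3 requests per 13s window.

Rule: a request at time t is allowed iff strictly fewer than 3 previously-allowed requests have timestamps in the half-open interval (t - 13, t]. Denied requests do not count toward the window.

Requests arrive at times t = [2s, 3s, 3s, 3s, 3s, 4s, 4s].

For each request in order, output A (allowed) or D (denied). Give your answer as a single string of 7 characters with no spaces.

Tracking allowed requests in the window:
  req#1 t=2s: ALLOW
  req#2 t=3s: ALLOW
  req#3 t=3s: ALLOW
  req#4 t=3s: DENY
  req#5 t=3s: DENY
  req#6 t=4s: DENY
  req#7 t=4s: DENY

Answer: AAADDDD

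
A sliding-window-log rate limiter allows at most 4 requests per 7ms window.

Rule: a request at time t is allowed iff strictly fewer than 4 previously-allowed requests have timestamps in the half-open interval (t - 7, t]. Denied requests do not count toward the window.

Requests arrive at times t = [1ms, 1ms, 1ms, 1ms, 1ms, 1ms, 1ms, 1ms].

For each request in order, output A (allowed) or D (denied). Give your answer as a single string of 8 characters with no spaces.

Tracking allowed requests in the window:
  req#1 t=1ms: ALLOW
  req#2 t=1ms: ALLOW
  req#3 t=1ms: ALLOW
  req#4 t=1ms: ALLOW
  req#5 t=1ms: DENY
  req#6 t=1ms: DENY
  req#7 t=1ms: DENY
  req#8 t=1ms: DENY

Answer: AAAADDDD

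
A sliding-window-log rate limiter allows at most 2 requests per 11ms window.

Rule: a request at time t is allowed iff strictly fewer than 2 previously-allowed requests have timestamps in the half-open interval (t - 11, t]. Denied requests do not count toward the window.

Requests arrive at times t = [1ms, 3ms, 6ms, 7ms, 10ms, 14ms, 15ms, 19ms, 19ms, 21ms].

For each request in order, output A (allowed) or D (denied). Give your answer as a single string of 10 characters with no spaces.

Answer: AADDDAADDD

Derivation:
Tracking allowed requests in the window:
  req#1 t=1ms: ALLOW
  req#2 t=3ms: ALLOW
  req#3 t=6ms: DENY
  req#4 t=7ms: DENY
  req#5 t=10ms: DENY
  req#6 t=14ms: ALLOW
  req#7 t=15ms: ALLOW
  req#8 t=19ms: DENY
  req#9 t=19ms: DENY
  req#10 t=21ms: DENY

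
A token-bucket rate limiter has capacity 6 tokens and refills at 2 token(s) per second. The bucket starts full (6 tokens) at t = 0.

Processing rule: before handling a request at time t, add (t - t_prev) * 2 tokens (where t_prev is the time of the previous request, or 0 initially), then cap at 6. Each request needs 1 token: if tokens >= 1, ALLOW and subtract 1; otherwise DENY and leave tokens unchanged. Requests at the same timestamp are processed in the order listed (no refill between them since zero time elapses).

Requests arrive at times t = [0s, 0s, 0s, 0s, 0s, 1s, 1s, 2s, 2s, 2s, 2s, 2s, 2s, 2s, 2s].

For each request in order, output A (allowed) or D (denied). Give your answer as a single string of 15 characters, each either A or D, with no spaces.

Answer: AAAAAAAAAADDDDD

Derivation:
Simulating step by step:
  req#1 t=0s: ALLOW
  req#2 t=0s: ALLOW
  req#3 t=0s: ALLOW
  req#4 t=0s: ALLOW
  req#5 t=0s: ALLOW
  req#6 t=1s: ALLOW
  req#7 t=1s: ALLOW
  req#8 t=2s: ALLOW
  req#9 t=2s: ALLOW
  req#10 t=2s: ALLOW
  req#11 t=2s: DENY
  req#12 t=2s: DENY
  req#13 t=2s: DENY
  req#14 t=2s: DENY
  req#15 t=2s: DENY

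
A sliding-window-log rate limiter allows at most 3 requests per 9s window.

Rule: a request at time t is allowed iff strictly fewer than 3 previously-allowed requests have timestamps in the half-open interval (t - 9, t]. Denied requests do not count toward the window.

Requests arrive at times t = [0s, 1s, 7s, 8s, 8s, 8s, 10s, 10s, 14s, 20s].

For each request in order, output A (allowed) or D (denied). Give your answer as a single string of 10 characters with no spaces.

Tracking allowed requests in the window:
  req#1 t=0s: ALLOW
  req#2 t=1s: ALLOW
  req#3 t=7s: ALLOW
  req#4 t=8s: DENY
  req#5 t=8s: DENY
  req#6 t=8s: DENY
  req#7 t=10s: ALLOW
  req#8 t=10s: ALLOW
  req#9 t=14s: DENY
  req#10 t=20s: ALLOW

Answer: AAADDDAADA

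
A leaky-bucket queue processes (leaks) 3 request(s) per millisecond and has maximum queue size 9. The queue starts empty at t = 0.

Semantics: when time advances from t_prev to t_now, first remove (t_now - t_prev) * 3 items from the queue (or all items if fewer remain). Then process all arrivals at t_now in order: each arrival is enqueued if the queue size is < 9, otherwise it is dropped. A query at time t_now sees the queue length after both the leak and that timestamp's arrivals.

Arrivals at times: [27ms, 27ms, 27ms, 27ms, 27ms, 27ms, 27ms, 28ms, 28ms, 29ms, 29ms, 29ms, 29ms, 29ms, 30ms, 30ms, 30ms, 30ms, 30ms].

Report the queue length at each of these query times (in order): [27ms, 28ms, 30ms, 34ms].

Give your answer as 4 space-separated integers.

Answer: 7 6 9 0

Derivation:
Queue lengths at query times:
  query t=27ms: backlog = 7
  query t=28ms: backlog = 6
  query t=30ms: backlog = 9
  query t=34ms: backlog = 0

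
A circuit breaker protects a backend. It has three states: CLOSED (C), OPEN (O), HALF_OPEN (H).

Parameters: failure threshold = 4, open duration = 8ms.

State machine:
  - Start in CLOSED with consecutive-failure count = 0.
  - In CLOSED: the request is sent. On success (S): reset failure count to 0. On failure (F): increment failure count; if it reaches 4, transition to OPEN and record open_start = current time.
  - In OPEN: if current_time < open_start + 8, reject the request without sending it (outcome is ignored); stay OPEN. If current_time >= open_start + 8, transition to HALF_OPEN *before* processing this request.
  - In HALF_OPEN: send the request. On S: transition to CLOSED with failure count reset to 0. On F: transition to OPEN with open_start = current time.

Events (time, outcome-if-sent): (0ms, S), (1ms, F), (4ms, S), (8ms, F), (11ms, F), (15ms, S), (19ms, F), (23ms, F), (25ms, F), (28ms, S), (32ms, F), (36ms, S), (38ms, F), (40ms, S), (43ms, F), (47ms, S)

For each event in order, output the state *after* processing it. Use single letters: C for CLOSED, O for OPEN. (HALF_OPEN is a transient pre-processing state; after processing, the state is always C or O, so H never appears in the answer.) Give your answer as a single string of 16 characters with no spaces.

State after each event:
  event#1 t=0ms outcome=S: state=CLOSED
  event#2 t=1ms outcome=F: state=CLOSED
  event#3 t=4ms outcome=S: state=CLOSED
  event#4 t=8ms outcome=F: state=CLOSED
  event#5 t=11ms outcome=F: state=CLOSED
  event#6 t=15ms outcome=S: state=CLOSED
  event#7 t=19ms outcome=F: state=CLOSED
  event#8 t=23ms outcome=F: state=CLOSED
  event#9 t=25ms outcome=F: state=CLOSED
  event#10 t=28ms outcome=S: state=CLOSED
  event#11 t=32ms outcome=F: state=CLOSED
  event#12 t=36ms outcome=S: state=CLOSED
  event#13 t=38ms outcome=F: state=CLOSED
  event#14 t=40ms outcome=S: state=CLOSED
  event#15 t=43ms outcome=F: state=CLOSED
  event#16 t=47ms outcome=S: state=CLOSED

Answer: CCCCCCCCCCCCCCCC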